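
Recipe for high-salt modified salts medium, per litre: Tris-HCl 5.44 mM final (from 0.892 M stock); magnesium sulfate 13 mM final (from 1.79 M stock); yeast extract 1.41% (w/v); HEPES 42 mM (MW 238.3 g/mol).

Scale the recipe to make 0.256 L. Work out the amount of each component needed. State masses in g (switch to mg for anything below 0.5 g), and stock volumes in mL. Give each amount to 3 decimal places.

Tris-HCl 1.561 mL; magnesium sulfate 1.859 mL; yeast extract 3.610 g; HEPES 2.562 g

Scale factor relative to 1 L: 0.256.
Tris-HCl: dilute stock: 5.44 mM × 256 mL ÷ 892 mM = 1.561 mL
magnesium sulfate: dilute stock: 13 mM × 256 mL ÷ 1790 mM = 1.859 mL
yeast extract: 1.41 g per 100 mL × 256 mL ÷ 100 = 3.610 g
HEPES: 42 mmol/L × 238.3 g/mol × 0.256 L ÷ 1000 = 2.562 g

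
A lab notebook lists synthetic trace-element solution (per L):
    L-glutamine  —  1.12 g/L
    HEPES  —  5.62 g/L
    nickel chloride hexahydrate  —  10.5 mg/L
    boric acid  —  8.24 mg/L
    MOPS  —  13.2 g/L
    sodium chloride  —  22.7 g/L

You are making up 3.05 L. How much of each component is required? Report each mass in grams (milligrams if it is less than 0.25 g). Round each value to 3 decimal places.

Scale factor relative to 1 L: 3.05.
L-glutamine: 1.12 g/L × 3.05 L = 3.416 g
HEPES: 5.62 g/L × 3.05 L = 17.141 g
nickel chloride hexahydrate: 10.5 mg/L × 3.05 L = 32.025 mg
boric acid: 8.24 mg/L × 3.05 L = 25.132 mg
MOPS: 13.2 g/L × 3.05 L = 40.260 g
sodium chloride: 22.7 g/L × 3.05 L = 69.235 g

L-glutamine 3.416 g; HEPES 17.141 g; nickel chloride hexahydrate 32.025 mg; boric acid 25.132 mg; MOPS 40.260 g; sodium chloride 69.235 g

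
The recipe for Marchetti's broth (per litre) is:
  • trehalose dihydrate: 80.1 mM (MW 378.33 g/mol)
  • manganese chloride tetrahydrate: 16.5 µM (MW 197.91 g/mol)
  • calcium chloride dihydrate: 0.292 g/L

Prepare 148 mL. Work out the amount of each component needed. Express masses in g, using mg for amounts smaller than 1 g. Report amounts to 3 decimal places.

Target volume = 148 mL = 0.148 L.
trehalose dihydrate: 80.1 mmol/L × 378.33 g/mol × 0.148 L ÷ 1000 = 4.485 g
manganese chloride tetrahydrate: 16.5 µmol/L × 197.91 g/mol × 0.148 L ÷ 1000 = 0.483 mg
calcium chloride dihydrate: 0.292 g/L × 0.148 L = 0.043216 g = 43.216 mg

trehalose dihydrate 4.485 g; manganese chloride tetrahydrate 0.483 mg; calcium chloride dihydrate 43.216 mg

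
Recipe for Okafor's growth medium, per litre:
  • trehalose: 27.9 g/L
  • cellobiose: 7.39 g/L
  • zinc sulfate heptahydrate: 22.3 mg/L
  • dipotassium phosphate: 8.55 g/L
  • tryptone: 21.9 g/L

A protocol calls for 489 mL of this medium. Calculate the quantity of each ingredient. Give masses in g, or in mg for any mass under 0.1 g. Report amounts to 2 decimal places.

trehalose 13.64 g; cellobiose 3.61 g; zinc sulfate heptahydrate 10.90 mg; dipotassium phosphate 4.18 g; tryptone 10.71 g

Working volume: 489 mL = 0.489 L.
trehalose: 27.9 g/L × 0.489 L = 13.64 g
cellobiose: 7.39 g/L × 0.489 L = 3.61 g
zinc sulfate heptahydrate: 22.3 mg/L × 0.489 L = 10.90 mg
dipotassium phosphate: 8.55 g/L × 0.489 L = 4.18 g
tryptone: 21.9 g/L × 0.489 L = 10.71 g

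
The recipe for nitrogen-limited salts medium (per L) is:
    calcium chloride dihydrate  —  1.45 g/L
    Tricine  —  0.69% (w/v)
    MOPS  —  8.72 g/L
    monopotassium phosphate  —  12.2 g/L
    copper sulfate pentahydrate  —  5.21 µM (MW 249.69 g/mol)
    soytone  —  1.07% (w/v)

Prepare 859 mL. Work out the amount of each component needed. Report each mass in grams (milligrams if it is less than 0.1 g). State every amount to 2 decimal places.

calcium chloride dihydrate 1.25 g; Tricine 5.93 g; MOPS 7.49 g; monopotassium phosphate 10.48 g; copper sulfate pentahydrate 1.12 mg; soytone 9.19 g

Target volume = 859 mL = 0.859 L.
calcium chloride dihydrate: 1.45 g/L × 0.859 L = 1.25 g
Tricine: 0.69 g per 100 mL × 859 mL ÷ 100 = 5.93 g
MOPS: 8.72 g/L × 0.859 L = 7.49 g
monopotassium phosphate: 12.2 g/L × 0.859 L = 10.48 g
copper sulfate pentahydrate: 5.21 µmol/L × 249.69 g/mol × 0.859 L ÷ 1000 = 1.12 mg
soytone: 1.07% w/v = 10.7 g/L → 10.7 × 0.859 L = 9.19 g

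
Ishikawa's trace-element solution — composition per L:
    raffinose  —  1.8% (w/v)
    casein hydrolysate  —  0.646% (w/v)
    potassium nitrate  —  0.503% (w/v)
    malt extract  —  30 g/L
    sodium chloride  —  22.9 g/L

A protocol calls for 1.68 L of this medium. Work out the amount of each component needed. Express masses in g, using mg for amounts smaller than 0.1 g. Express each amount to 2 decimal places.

Working volume: 1.68 L.
raffinose: 1.8 g per 100 mL × 1680 mL ÷ 100 = 30.24 g
casein hydrolysate: 0.646 g per 100 mL × 1680 mL ÷ 100 = 10.85 g
potassium nitrate: 0.503% w/v = 5.03 g/L → 5.03 × 1.68 L = 8.45 g
malt extract: 30 g/L × 1.68 L = 50.40 g
sodium chloride: 22.9 g/L × 1.68 L = 38.47 g

raffinose 30.24 g; casein hydrolysate 10.85 g; potassium nitrate 8.45 g; malt extract 50.40 g; sodium chloride 38.47 g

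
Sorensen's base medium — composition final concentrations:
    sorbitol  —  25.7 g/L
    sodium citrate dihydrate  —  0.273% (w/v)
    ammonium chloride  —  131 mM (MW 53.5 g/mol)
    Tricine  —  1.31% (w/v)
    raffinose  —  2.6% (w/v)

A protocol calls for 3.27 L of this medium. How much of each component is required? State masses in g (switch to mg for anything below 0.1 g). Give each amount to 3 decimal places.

sorbitol 84.039 g; sodium citrate dihydrate 8.927 g; ammonium chloride 22.918 g; Tricine 42.837 g; raffinose 85.020 g

Scale factor relative to 1 L: 3.27.
sorbitol: 25.7 g/L × 3.27 L = 84.039 g
sodium citrate dihydrate: 0.273 g per 100 mL × 3270 mL ÷ 100 = 8.927 g
ammonium chloride: 131 mmol/L × 53.5 g/mol × 3.27 L ÷ 1000 = 22.918 g
Tricine: 1.31 g per 100 mL × 3270 mL ÷ 100 = 42.837 g
raffinose: 2.6% w/v = 26 g/L → 26 × 3.27 L = 85.020 g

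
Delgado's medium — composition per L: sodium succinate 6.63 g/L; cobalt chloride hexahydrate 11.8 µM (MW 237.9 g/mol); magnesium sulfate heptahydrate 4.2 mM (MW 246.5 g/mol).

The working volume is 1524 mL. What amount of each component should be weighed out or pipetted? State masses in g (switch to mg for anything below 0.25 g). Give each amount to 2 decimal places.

sodium succinate 10.10 g; cobalt chloride hexahydrate 4.28 mg; magnesium sulfate heptahydrate 1.58 g

Working volume: 1524 mL = 1.524 L.
sodium succinate: 6.63 g/L × 1.524 L = 10.10 g
cobalt chloride hexahydrate: 11.8 µmol/L × 237.9 g/mol × 1.524 L ÷ 1000 = 4.28 mg
magnesium sulfate heptahydrate: 4.2 mmol/L × 246.5 g/mol × 1.524 L ÷ 1000 = 1.58 g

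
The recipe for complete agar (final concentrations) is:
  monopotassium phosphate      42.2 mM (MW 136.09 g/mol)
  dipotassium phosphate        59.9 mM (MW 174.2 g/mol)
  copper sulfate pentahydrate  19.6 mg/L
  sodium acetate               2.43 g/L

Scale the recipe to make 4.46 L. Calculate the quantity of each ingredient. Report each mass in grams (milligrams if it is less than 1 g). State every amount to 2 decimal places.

Working volume: 4.46 L.
monopotassium phosphate: 42.2 mmol/L × 136.09 g/mol × 4.46 L ÷ 1000 = 25.61 g
dipotassium phosphate: 59.9 mmol/L × 174.2 g/mol × 4.46 L ÷ 1000 = 46.54 g
copper sulfate pentahydrate: 19.6 mg/L × 4.46 L = 87.42 mg
sodium acetate: 2.43 g/L × 4.46 L = 10.84 g

monopotassium phosphate 25.61 g; dipotassium phosphate 46.54 g; copper sulfate pentahydrate 87.42 mg; sodium acetate 10.84 g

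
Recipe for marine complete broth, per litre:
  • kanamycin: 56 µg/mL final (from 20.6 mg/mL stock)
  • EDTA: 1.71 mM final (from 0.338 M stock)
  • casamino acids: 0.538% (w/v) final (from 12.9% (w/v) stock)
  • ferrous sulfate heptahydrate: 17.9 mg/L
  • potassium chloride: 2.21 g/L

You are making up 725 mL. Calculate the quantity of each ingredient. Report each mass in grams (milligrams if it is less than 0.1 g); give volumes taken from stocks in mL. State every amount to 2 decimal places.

kanamycin 1.97 mL; EDTA 3.67 mL; casamino acids 30.24 mL; ferrous sulfate heptahydrate 12.98 mg; potassium chloride 1.60 g

Working volume: 725 mL = 0.725 L.
kanamycin: dilute stock: 56 µg/mL × 725 mL ÷ 20600 µg/mL = 1.97 mL
EDTA: V = C2·V2/C1 = 1.71 mM × 725 mL ÷ 338 mM = 3.67 mL
casamino acids: C1V1 = C2V2 → 0.538% ÷ 12.9% × 725 mL = 30.24 mL
ferrous sulfate heptahydrate: 17.9 mg/L × 0.725 L = 12.98 mg
potassium chloride: 2.21 g/L × 0.725 L = 1.60 g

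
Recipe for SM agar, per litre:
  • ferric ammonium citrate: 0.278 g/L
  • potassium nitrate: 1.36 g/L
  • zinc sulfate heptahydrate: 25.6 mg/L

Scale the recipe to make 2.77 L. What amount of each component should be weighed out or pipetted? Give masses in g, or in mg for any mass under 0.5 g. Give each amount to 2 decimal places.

ferric ammonium citrate 0.77 g; potassium nitrate 3.77 g; zinc sulfate heptahydrate 70.91 mg

Scale factor relative to 1 L: 2.77.
ferric ammonium citrate: 0.278 g/L × 2.77 L = 0.77 g
potassium nitrate: 1.36 g/L × 2.77 L = 3.77 g
zinc sulfate heptahydrate: 25.6 mg/L × 2.77 L = 70.91 mg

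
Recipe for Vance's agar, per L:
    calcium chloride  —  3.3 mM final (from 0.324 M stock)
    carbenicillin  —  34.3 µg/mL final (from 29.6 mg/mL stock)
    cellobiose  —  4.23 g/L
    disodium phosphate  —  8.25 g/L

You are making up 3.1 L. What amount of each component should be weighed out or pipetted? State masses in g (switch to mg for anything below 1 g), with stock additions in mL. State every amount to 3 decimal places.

Scale factor relative to 1 L: 3.1.
calcium chloride: dilute stock: 3.3 mM × 3100 mL ÷ 324 mM = 31.574 mL
carbenicillin: C1V1 = C2V2 → 34.3 µg/mL × 3100 mL ÷ 29600 µg/mL = 3.592 mL
cellobiose: 4.23 g/L × 3.1 L = 13.113 g
disodium phosphate: 8.25 g/L × 3.1 L = 25.575 g

calcium chloride 31.574 mL; carbenicillin 3.592 mL; cellobiose 13.113 g; disodium phosphate 25.575 g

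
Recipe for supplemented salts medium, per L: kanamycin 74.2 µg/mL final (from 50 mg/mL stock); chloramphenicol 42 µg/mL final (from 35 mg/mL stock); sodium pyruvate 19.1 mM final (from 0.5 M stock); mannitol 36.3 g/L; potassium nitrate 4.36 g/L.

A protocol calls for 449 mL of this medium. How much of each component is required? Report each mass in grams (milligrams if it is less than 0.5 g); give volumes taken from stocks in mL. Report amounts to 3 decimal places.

kanamycin 0.666 mL; chloramphenicol 0.539 mL; sodium pyruvate 17.152 mL; mannitol 16.299 g; potassium nitrate 1.958 g

Working volume: 449 mL = 0.449 L.
kanamycin: C1V1 = C2V2 → 74.2 µg/mL × 449 mL ÷ 50000 µg/mL = 0.666 mL
chloramphenicol: dilute stock: 42 µg/mL × 449 mL ÷ 35000 µg/mL = 0.539 mL
sodium pyruvate: dilute stock: 19.1 mM × 449 mL ÷ 500 mM = 17.152 mL
mannitol: 36.3 g/L × 0.449 L = 16.299 g
potassium nitrate: 4.36 g/L × 0.449 L = 1.958 g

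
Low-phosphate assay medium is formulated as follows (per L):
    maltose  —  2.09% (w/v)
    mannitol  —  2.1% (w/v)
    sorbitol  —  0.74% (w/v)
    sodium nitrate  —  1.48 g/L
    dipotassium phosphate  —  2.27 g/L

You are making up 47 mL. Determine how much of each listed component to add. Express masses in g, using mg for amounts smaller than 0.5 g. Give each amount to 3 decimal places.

Working volume: 47 mL = 0.047 L.
maltose: 2.09 g per 100 mL × 47 mL ÷ 100 = 0.982 g
mannitol: 2.1 g per 100 mL × 47 mL ÷ 100 = 0.987 g
sorbitol: 0.74% w/v = 7.4 g/L → 7.4 × 0.047 L = 0.3478 g = 347.800 mg
sodium nitrate: 1.48 g/L × 0.047 L = 0.06956 g = 69.560 mg
dipotassium phosphate: 2.27 g/L × 0.047 L = 0.10669 g = 106.690 mg

maltose 0.982 g; mannitol 0.987 g; sorbitol 347.800 mg; sodium nitrate 69.560 mg; dipotassium phosphate 106.690 mg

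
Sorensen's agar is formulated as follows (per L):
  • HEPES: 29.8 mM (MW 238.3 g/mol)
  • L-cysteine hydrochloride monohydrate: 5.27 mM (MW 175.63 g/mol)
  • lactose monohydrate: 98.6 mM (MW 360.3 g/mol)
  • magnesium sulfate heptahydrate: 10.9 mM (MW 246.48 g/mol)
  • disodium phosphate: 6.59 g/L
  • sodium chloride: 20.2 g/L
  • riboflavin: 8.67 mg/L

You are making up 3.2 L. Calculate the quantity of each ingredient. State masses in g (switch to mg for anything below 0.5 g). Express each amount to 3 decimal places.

Scale factor relative to 1 L: 3.2.
HEPES: 29.8 mmol/L × 238.3 g/mol × 3.2 L ÷ 1000 = 22.724 g
L-cysteine hydrochloride monohydrate: 5.27 mmol/L × 175.63 g/mol × 3.2 L ÷ 1000 = 2.962 g
lactose monohydrate: 98.6 mmol/L × 360.3 g/mol × 3.2 L ÷ 1000 = 113.682 g
magnesium sulfate heptahydrate: 10.9 mmol/L × 246.48 g/mol × 3.2 L ÷ 1000 = 8.597 g
disodium phosphate: 6.59 g/L × 3.2 L = 21.088 g
sodium chloride: 20.2 g/L × 3.2 L = 64.640 g
riboflavin: 8.67 mg/L × 3.2 L = 27.744 mg

HEPES 22.724 g; L-cysteine hydrochloride monohydrate 2.962 g; lactose monohydrate 113.682 g; magnesium sulfate heptahydrate 8.597 g; disodium phosphate 21.088 g; sodium chloride 64.640 g; riboflavin 27.744 mg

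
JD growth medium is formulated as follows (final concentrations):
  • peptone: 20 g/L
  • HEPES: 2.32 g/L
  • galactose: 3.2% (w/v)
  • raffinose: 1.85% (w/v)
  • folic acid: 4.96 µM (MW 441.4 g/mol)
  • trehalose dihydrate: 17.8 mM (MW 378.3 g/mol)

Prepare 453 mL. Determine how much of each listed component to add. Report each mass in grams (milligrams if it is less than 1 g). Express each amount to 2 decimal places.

Working volume: 453 mL = 0.453 L.
peptone: 20 g/L × 0.453 L = 9.06 g
HEPES: 2.32 g/L × 0.453 L = 1.05 g
galactose: 3.2% w/v = 32 g/L → 32 × 0.453 L = 14.50 g
raffinose: 1.85 g per 100 mL × 453 mL ÷ 100 = 8.38 g
folic acid: 4.96 µmol/L × 441.4 g/mol × 0.453 L ÷ 1000 = 0.99 mg
trehalose dihydrate: 17.8 mmol/L × 378.3 g/mol × 0.453 L ÷ 1000 = 3.05 g

peptone 9.06 g; HEPES 1.05 g; galactose 14.50 g; raffinose 8.38 g; folic acid 0.99 mg; trehalose dihydrate 3.05 g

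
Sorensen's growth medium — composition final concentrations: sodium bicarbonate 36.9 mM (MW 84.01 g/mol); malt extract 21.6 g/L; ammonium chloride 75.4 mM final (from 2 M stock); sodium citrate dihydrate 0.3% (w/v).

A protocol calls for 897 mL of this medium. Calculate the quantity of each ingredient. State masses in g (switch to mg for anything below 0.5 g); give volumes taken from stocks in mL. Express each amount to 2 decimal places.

sodium bicarbonate 2.78 g; malt extract 19.38 g; ammonium chloride 33.82 mL; sodium citrate dihydrate 2.69 g

Working volume: 897 mL = 0.897 L.
sodium bicarbonate: 36.9 mmol/L × 84.01 g/mol × 0.897 L ÷ 1000 = 2.78 g
malt extract: 21.6 g/L × 0.897 L = 19.38 g
ammonium chloride: dilute stock: 75.4 mM × 897 mL ÷ 2000 mM = 33.82 mL
sodium citrate dihydrate: 0.3 g per 100 mL × 897 mL ÷ 100 = 2.69 g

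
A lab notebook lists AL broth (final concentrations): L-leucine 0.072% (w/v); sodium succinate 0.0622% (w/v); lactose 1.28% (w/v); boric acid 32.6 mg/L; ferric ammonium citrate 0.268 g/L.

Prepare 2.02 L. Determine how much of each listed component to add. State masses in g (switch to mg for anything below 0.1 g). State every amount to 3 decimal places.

Scale factor relative to 1 L: 2.02.
L-leucine: 0.072 g per 100 mL × 2020 mL ÷ 100 = 1.454 g
sodium succinate: 0.0622 g per 100 mL × 2020 mL ÷ 100 = 1.256 g
lactose: 1.28% w/v = 12.8 g/L → 12.8 × 2.02 L = 25.856 g
boric acid: 32.6 mg/L × 2.02 L = 65.852 mg
ferric ammonium citrate: 0.268 g/L × 2.02 L = 0.541 g

L-leucine 1.454 g; sodium succinate 1.256 g; lactose 25.856 g; boric acid 65.852 mg; ferric ammonium citrate 0.541 g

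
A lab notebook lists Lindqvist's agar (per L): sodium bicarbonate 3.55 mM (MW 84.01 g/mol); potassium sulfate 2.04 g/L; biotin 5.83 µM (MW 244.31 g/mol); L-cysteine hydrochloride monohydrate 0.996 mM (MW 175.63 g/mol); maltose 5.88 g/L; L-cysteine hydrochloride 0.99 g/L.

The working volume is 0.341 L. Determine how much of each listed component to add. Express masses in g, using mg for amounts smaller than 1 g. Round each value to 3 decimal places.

sodium bicarbonate 101.698 mg; potassium sulfate 695.640 mg; biotin 0.486 mg; L-cysteine hydrochloride monohydrate 59.650 mg; maltose 2.005 g; L-cysteine hydrochloride 337.590 mg

Scale factor relative to 1 L: 0.341.
sodium bicarbonate: 3.55 mmol/L × 84.01 mg/mmol × 0.341 L = 101.698 mg
potassium sulfate: 2.04 g/L × 0.341 L = 0.69564 g = 695.640 mg
biotin: 5.83 µmol/L × 244.31 g/mol × 0.341 L ÷ 1000 = 0.486 mg
L-cysteine hydrochloride monohydrate: 0.996 mmol/L × 175.63 mg/mmol × 0.341 L = 59.650 mg
maltose: 5.88 g/L × 0.341 L = 2.005 g
L-cysteine hydrochloride: 0.99 g/L × 0.341 L = 0.33759 g = 337.590 mg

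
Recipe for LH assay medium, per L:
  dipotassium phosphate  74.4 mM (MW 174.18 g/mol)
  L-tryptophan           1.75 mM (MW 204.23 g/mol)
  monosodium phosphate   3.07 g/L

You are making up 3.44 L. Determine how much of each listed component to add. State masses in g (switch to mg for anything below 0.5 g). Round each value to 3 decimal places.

dipotassium phosphate 44.579 g; L-tryptophan 1.229 g; monosodium phosphate 10.561 g

Working volume: 3.44 L.
dipotassium phosphate: 74.4 mmol/L × 174.18 g/mol × 3.44 L ÷ 1000 = 44.579 g
L-tryptophan: 1.75 mmol/L × 204.23 g/mol × 3.44 L ÷ 1000 = 1.229 g
monosodium phosphate: 3.07 g/L × 3.44 L = 10.561 g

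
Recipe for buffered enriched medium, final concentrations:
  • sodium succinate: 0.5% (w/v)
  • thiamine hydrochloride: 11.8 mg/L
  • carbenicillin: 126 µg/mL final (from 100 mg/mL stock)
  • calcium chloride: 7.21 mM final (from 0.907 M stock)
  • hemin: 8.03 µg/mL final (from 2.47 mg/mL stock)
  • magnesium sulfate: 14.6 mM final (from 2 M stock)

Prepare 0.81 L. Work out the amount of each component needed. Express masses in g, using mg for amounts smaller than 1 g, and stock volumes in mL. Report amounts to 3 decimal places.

sodium succinate 4.050 g; thiamine hydrochloride 9.558 mg; carbenicillin 1.021 mL; calcium chloride 6.439 mL; hemin 2.633 mL; magnesium sulfate 5.913 mL

Scale factor relative to 1 L: 0.81.
sodium succinate: 0.5 g per 100 mL × 810 mL ÷ 100 = 4.050 g
thiamine hydrochloride: 11.8 mg/L × 0.81 L = 9.558 mg
carbenicillin: V = C2·V2/C1 = 126 µg/mL × 810 mL ÷ 100000 µg/mL = 1.021 mL
calcium chloride: dilute stock: 7.21 mM × 810 mL ÷ 907 mM = 6.439 mL
hemin: V = C2·V2/C1 = 8.03 µg/mL × 810 mL ÷ 2470 µg/mL = 2.633 mL
magnesium sulfate: dilute stock: 14.6 mM × 810 mL ÷ 2000 mM = 5.913 mL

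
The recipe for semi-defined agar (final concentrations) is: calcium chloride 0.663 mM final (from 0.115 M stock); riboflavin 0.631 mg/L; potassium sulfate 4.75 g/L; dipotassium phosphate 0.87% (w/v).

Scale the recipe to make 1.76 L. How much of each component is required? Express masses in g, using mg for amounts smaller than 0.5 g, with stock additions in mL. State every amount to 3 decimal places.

calcium chloride 10.147 mL; riboflavin 1.111 mg; potassium sulfate 8.360 g; dipotassium phosphate 15.312 g

Scale factor relative to 1 L: 1.76.
calcium chloride: C1V1 = C2V2 → 0.663 mM × 1760 mL ÷ 115 mM = 10.147 mL
riboflavin: 0.631 mg/L × 1.76 L = 1.111 mg
potassium sulfate: 4.75 g/L × 1.76 L = 8.360 g
dipotassium phosphate: 0.87% w/v = 8.7 g/L → 8.7 × 1.76 L = 15.312 g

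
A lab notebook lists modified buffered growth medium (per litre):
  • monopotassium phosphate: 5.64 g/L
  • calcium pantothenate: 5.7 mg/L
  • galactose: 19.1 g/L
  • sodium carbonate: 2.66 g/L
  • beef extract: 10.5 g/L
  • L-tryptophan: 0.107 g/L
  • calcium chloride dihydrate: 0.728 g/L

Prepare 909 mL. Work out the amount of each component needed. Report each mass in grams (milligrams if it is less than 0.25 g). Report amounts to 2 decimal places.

monopotassium phosphate 5.13 g; calcium pantothenate 5.18 mg; galactose 17.36 g; sodium carbonate 2.42 g; beef extract 9.54 g; L-tryptophan 97.26 mg; calcium chloride dihydrate 0.66 g

Target volume = 909 mL = 0.909 L.
monopotassium phosphate: 5.64 g/L × 0.909 L = 5.13 g
calcium pantothenate: 5.7 mg/L × 0.909 L = 5.18 mg
galactose: 19.1 g/L × 0.909 L = 17.36 g
sodium carbonate: 2.66 g/L × 0.909 L = 2.42 g
beef extract: 10.5 g/L × 0.909 L = 9.54 g
L-tryptophan: 0.107 g/L × 0.909 L = 0.097263 g = 97.26 mg
calcium chloride dihydrate: 0.728 g/L × 0.909 L = 0.66 g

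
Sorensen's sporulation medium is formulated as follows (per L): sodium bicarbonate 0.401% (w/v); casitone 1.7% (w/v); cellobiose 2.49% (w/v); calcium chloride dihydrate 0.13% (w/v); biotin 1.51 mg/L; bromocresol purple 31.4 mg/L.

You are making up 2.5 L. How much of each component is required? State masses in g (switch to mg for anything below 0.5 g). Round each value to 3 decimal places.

sodium bicarbonate 10.025 g; casitone 42.500 g; cellobiose 62.250 g; calcium chloride dihydrate 3.250 g; biotin 3.775 mg; bromocresol purple 78.500 mg

Scale factor relative to 1 L: 2.5.
sodium bicarbonate: 0.401% w/v = 4.01 g/L → 4.01 × 2.5 L = 10.025 g
casitone: 1.7% w/v = 17 g/L → 17 × 2.5 L = 42.500 g
cellobiose: 2.49% w/v = 24.9 g/L → 24.9 × 2.5 L = 62.250 g
calcium chloride dihydrate: 0.13 g per 100 mL × 2500 mL ÷ 100 = 3.250 g
biotin: 1.51 mg/L × 2.5 L = 3.775 mg
bromocresol purple: 31.4 mg/L × 2.5 L = 78.500 mg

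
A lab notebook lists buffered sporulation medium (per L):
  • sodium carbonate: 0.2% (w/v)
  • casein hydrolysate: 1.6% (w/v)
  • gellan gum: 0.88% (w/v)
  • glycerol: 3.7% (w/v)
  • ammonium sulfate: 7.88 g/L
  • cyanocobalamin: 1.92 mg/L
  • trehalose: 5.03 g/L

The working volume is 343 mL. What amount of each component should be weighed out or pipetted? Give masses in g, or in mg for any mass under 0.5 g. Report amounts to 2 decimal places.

sodium carbonate 0.69 g; casein hydrolysate 5.49 g; gellan gum 3.02 g; glycerol 12.69 g; ammonium sulfate 2.70 g; cyanocobalamin 0.66 mg; trehalose 1.73 g

Target volume = 343 mL = 0.343 L.
sodium carbonate: 0.2% w/v = 2 g/L → 2 × 0.343 L = 0.69 g
casein hydrolysate: 1.6 g per 100 mL × 343 mL ÷ 100 = 5.49 g
gellan gum: 0.88 g per 100 mL × 343 mL ÷ 100 = 3.02 g
glycerol: 3.7% w/v = 37 g/L → 37 × 0.343 L = 12.69 g
ammonium sulfate: 7.88 g/L × 0.343 L = 2.70 g
cyanocobalamin: 1.92 mg/L × 0.343 L = 0.66 mg
trehalose: 5.03 g/L × 0.343 L = 1.73 g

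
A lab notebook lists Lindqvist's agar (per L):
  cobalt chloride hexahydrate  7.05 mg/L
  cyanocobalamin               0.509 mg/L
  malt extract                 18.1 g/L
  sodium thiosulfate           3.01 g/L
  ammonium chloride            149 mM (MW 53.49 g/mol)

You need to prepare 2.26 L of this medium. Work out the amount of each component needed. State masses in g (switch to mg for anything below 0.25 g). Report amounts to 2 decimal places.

cobalt chloride hexahydrate 15.93 mg; cyanocobalamin 1.15 mg; malt extract 40.91 g; sodium thiosulfate 6.80 g; ammonium chloride 18.01 g

Scale factor relative to 1 L: 2.26.
cobalt chloride hexahydrate: 7.05 mg/L × 2.26 L = 15.93 mg
cyanocobalamin: 0.509 mg/L × 2.26 L = 1.15 mg
malt extract: 18.1 g/L × 2.26 L = 40.91 g
sodium thiosulfate: 3.01 g/L × 2.26 L = 6.80 g
ammonium chloride: 149 mmol/L × 53.49 g/mol × 2.26 L ÷ 1000 = 18.01 g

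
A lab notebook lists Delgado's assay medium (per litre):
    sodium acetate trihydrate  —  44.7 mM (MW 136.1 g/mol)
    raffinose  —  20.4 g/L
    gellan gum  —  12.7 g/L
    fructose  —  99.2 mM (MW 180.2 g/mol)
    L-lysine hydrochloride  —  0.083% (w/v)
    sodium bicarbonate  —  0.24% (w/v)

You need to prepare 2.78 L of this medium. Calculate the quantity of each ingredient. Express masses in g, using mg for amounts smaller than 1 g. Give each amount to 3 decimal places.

Scale factor relative to 1 L: 2.78.
sodium acetate trihydrate: 44.7 mmol/L × 136.1 g/mol × 2.78 L ÷ 1000 = 16.913 g
raffinose: 20.4 g/L × 2.78 L = 56.712 g
gellan gum: 12.7 g/L × 2.78 L = 35.306 g
fructose: 99.2 mmol/L × 180.2 g/mol × 2.78 L ÷ 1000 = 49.695 g
L-lysine hydrochloride: 0.083 g per 100 mL × 2780 mL ÷ 100 = 2.307 g
sodium bicarbonate: 0.24 g per 100 mL × 2780 mL ÷ 100 = 6.672 g

sodium acetate trihydrate 16.913 g; raffinose 56.712 g; gellan gum 35.306 g; fructose 49.695 g; L-lysine hydrochloride 2.307 g; sodium bicarbonate 6.672 g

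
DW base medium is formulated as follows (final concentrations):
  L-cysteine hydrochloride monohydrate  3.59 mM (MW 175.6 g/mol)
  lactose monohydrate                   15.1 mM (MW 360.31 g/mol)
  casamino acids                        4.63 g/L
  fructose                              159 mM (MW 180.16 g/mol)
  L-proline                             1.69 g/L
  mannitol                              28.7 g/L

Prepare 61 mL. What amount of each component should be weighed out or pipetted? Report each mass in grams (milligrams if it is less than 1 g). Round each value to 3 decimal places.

L-cysteine hydrochloride monohydrate 38.455 mg; lactose monohydrate 331.882 mg; casamino acids 282.430 mg; fructose 1.747 g; L-proline 103.090 mg; mannitol 1.751 g

Scale factor relative to 1 L: 0.061.
L-cysteine hydrochloride monohydrate: 3.59 mmol/L × 175.6 mg/mmol × 0.061 L = 38.455 mg
lactose monohydrate: 15.1 mmol/L × 360.31 mg/mmol × 0.061 L = 331.882 mg
casamino acids: 4.63 g/L × 0.061 L = 0.28243 g = 282.430 mg
fructose: 159 mmol/L × 180.16 g/mol × 0.061 L ÷ 1000 = 1.747 g
L-proline: 1.69 g/L × 0.061 L = 0.10309 g = 103.090 mg
mannitol: 28.7 g/L × 0.061 L = 1.751 g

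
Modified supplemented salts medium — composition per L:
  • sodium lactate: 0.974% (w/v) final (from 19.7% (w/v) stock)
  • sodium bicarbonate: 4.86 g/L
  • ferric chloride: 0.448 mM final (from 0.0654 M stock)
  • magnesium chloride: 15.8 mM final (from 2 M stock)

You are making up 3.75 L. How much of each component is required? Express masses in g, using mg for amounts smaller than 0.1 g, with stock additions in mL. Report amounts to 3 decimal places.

Scale factor relative to 1 L: 3.75.
sodium lactate: C1V1 = C2V2 → 0.974% ÷ 19.7% × 3750 mL = 185.406 mL
sodium bicarbonate: 4.86 g/L × 3.75 L = 18.225 g
ferric chloride: V = C2·V2/C1 = 0.448 mM × 3750 mL ÷ 65.4 mM = 25.688 mL
magnesium chloride: V = C2·V2/C1 = 15.8 mM × 3750 mL ÷ 2000 mM = 29.625 mL

sodium lactate 185.406 mL; sodium bicarbonate 18.225 g; ferric chloride 25.688 mL; magnesium chloride 29.625 mL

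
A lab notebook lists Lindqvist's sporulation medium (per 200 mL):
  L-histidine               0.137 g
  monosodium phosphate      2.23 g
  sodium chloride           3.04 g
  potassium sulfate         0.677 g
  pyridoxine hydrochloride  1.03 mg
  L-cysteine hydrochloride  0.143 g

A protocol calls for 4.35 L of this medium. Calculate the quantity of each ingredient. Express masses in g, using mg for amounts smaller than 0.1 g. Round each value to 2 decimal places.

L-histidine 2.98 g; monosodium phosphate 48.50 g; sodium chloride 66.12 g; potassium sulfate 14.72 g; pyridoxine hydrochloride 22.40 mg; L-cysteine hydrochloride 3.11 g

Scale factor = 4350 mL / 200 mL = 21.75.
L-histidine: 0.137 g × (4350 mL / 200 mL) = 2.98 g
monosodium phosphate: 2.23 g × (4350 mL / 200 mL) = 48.50 g
sodium chloride: 3.04 g × (4350 mL / 200 mL) = 66.12 g
potassium sulfate: 0.677 g × (4350 mL / 200 mL) = 14.72 g
pyridoxine hydrochloride: 1.03 mg × (4350 mL / 200 mL) = 22.40 mg
L-cysteine hydrochloride: 0.143 g × (4350 mL / 200 mL) = 3.11 g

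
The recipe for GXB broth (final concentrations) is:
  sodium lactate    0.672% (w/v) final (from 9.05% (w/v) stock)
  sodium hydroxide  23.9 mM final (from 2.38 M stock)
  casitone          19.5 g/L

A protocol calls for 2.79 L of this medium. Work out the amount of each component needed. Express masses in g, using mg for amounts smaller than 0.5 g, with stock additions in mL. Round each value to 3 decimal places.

sodium lactate 207.169 mL; sodium hydroxide 28.017 mL; casitone 54.405 g

Working volume: 2.79 L.
sodium lactate: C1V1 = C2V2 → 0.672% ÷ 9.05% × 2790 mL = 207.169 mL
sodium hydroxide: V = C2·V2/C1 = 23.9 mM × 2790 mL ÷ 2380 mM = 28.017 mL
casitone: 19.5 g/L × 2.79 L = 54.405 g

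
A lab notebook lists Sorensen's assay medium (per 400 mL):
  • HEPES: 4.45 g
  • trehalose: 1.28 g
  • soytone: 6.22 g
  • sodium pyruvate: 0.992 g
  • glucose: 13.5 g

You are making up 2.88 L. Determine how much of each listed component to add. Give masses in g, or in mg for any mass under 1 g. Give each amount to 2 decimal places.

Ratio of target to recipe volume: 2880 / 400 = 7.2.
HEPES: 4.45 g × (2880 mL / 400 mL) = 32.04 g
trehalose: 1.28 g × (2880 mL / 400 mL) = 9.22 g
soytone: 6.22 g × (2880 mL / 400 mL) = 44.78 g
sodium pyruvate: 0.992 g × (2880 mL / 400 mL) = 7.14 g
glucose: 13.5 g × (2880 mL / 400 mL) = 97.20 g

HEPES 32.04 g; trehalose 9.22 g; soytone 44.78 g; sodium pyruvate 7.14 g; glucose 97.20 g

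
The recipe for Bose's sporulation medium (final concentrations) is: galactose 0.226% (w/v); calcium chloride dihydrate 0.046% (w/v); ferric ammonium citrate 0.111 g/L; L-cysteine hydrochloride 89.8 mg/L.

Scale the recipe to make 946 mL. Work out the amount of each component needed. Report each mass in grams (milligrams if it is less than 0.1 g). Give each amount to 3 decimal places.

galactose 2.138 g; calcium chloride dihydrate 0.435 g; ferric ammonium citrate 0.105 g; L-cysteine hydrochloride 84.951 mg

Working volume: 946 mL = 0.946 L.
galactose: 0.226 g per 100 mL × 946 mL ÷ 100 = 2.138 g
calcium chloride dihydrate: 0.046 g per 100 mL × 946 mL ÷ 100 = 0.435 g
ferric ammonium citrate: 0.111 g/L × 0.946 L = 0.105 g
L-cysteine hydrochloride: 89.8 mg/L × 0.946 L = 84.951 mg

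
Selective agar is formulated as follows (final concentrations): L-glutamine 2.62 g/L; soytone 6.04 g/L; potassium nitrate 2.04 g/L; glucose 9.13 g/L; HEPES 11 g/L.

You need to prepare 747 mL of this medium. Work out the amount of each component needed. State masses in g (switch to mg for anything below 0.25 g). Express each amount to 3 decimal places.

L-glutamine 1.957 g; soytone 4.512 g; potassium nitrate 1.524 g; glucose 6.820 g; HEPES 8.217 g

Target volume = 747 mL = 0.747 L.
L-glutamine: 2.62 g/L × 0.747 L = 1.957 g
soytone: 6.04 g/L × 0.747 L = 4.512 g
potassium nitrate: 2.04 g/L × 0.747 L = 1.524 g
glucose: 9.13 g/L × 0.747 L = 6.820 g
HEPES: 11 g/L × 0.747 L = 8.217 g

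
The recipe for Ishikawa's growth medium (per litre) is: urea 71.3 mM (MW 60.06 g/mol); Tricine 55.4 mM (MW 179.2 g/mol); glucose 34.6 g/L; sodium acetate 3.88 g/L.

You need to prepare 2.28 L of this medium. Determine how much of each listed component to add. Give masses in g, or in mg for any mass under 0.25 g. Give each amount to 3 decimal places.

urea 9.764 g; Tricine 22.635 g; glucose 78.888 g; sodium acetate 8.846 g

Working volume: 2.28 L.
urea: 71.3 mmol/L × 60.06 g/mol × 2.28 L ÷ 1000 = 9.764 g
Tricine: 55.4 mmol/L × 179.2 g/mol × 2.28 L ÷ 1000 = 22.635 g
glucose: 34.6 g/L × 2.28 L = 78.888 g
sodium acetate: 3.88 g/L × 2.28 L = 8.846 g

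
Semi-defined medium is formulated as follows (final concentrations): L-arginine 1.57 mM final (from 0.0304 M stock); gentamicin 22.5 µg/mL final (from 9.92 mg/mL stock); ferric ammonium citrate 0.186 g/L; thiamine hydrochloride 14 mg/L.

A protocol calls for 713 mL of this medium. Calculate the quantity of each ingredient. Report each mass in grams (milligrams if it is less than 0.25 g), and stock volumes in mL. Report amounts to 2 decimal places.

L-arginine 36.82 mL; gentamicin 1.62 mL; ferric ammonium citrate 132.62 mg; thiamine hydrochloride 9.98 mg

Target volume = 713 mL = 0.713 L.
L-arginine: C1V1 = C2V2 → 1.57 mM × 713 mL ÷ 30.4 mM = 36.82 mL
gentamicin: V = C2·V2/C1 = 22.5 µg/mL × 713 mL ÷ 9920 µg/mL = 1.62 mL
ferric ammonium citrate: 0.186 g/L × 0.713 L = 0.132618 g = 132.62 mg
thiamine hydrochloride: 14 mg/L × 0.713 L = 9.98 mg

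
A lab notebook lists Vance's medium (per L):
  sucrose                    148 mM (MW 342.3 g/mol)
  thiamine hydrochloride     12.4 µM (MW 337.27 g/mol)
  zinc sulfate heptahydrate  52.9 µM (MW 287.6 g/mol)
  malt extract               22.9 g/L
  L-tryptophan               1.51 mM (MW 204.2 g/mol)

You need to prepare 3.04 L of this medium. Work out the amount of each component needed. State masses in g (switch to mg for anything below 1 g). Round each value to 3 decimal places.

sucrose 154.008 g; thiamine hydrochloride 12.714 mg; zinc sulfate heptahydrate 46.251 mg; malt extract 69.616 g; L-tryptophan 937.360 mg

Scale factor relative to 1 L: 3.04.
sucrose: 148 mmol/L × 342.3 g/mol × 3.04 L ÷ 1000 = 154.008 g
thiamine hydrochloride: 12.4 µmol/L × 337.27 g/mol × 3.04 L ÷ 1000 = 12.714 mg
zinc sulfate heptahydrate: 52.9 µmol/L × 287.6 g/mol × 3.04 L ÷ 1000 = 46.251 mg
malt extract: 22.9 g/L × 3.04 L = 69.616 g
L-tryptophan: 1.51 mmol/L × 204.2 mg/mmol × 3.04 L = 937.360 mg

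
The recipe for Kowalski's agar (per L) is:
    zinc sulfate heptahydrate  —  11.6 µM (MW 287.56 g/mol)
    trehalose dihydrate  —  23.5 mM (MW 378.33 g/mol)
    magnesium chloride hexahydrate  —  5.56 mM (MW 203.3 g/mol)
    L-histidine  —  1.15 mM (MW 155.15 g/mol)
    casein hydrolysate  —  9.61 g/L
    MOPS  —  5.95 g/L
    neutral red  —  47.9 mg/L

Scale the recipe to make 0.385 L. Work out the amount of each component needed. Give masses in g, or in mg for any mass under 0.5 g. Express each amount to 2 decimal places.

zinc sulfate heptahydrate 1.28 mg; trehalose dihydrate 3.42 g; magnesium chloride hexahydrate 435.18 mg; L-histidine 68.69 mg; casein hydrolysate 3.70 g; MOPS 2.29 g; neutral red 18.44 mg

Scale factor relative to 1 L: 0.385.
zinc sulfate heptahydrate: 11.6 µmol/L × 287.56 g/mol × 0.385 L ÷ 1000 = 1.28 mg
trehalose dihydrate: 23.5 mmol/L × 378.33 g/mol × 0.385 L ÷ 1000 = 3.42 g
magnesium chloride hexahydrate: 5.56 mmol/L × 203.3 mg/mmol × 0.385 L = 435.18 mg
L-histidine: 1.15 mmol/L × 155.15 mg/mmol × 0.385 L = 68.69 mg
casein hydrolysate: 9.61 g/L × 0.385 L = 3.70 g
MOPS: 5.95 g/L × 0.385 L = 2.29 g
neutral red: 47.9 mg/L × 0.385 L = 18.44 mg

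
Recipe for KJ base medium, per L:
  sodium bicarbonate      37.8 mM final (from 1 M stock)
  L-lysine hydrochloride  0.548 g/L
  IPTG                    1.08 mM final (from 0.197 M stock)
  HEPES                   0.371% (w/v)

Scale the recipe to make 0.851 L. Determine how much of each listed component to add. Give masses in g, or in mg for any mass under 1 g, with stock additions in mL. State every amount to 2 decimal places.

Working volume: 0.851 L.
sodium bicarbonate: dilute stock: 37.8 mM × 851 mL ÷ 1000 mM = 32.17 mL
L-lysine hydrochloride: 0.548 g/L × 0.851 L = 0.466348 g = 466.35 mg
IPTG: V = C2·V2/C1 = 1.08 mM × 851 mL ÷ 197 mM = 4.67 mL
HEPES: 0.371 g per 100 mL × 851 mL ÷ 100 = 3.16 g

sodium bicarbonate 32.17 mL; L-lysine hydrochloride 466.35 mg; IPTG 4.67 mL; HEPES 3.16 g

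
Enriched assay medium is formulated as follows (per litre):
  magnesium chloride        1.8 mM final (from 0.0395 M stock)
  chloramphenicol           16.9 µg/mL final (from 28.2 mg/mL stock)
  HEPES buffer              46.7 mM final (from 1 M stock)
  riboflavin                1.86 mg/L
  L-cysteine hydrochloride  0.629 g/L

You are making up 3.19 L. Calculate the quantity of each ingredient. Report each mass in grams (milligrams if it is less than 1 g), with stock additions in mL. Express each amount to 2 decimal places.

Scale factor relative to 1 L: 3.19.
magnesium chloride: C1V1 = C2V2 → 1.8 mM × 3190 mL ÷ 39.5 mM = 145.37 mL
chloramphenicol: C1V1 = C2V2 → 16.9 µg/mL × 3190 mL ÷ 28200 µg/mL = 1.91 mL
HEPES buffer: dilute stock: 46.7 mM × 3190 mL ÷ 1000 mM = 148.97 mL
riboflavin: 1.86 mg/L × 3.19 L = 5.93 mg
L-cysteine hydrochloride: 0.629 g/L × 3.19 L = 2.01 g

magnesium chloride 145.37 mL; chloramphenicol 1.91 mL; HEPES buffer 148.97 mL; riboflavin 5.93 mg; L-cysteine hydrochloride 2.01 g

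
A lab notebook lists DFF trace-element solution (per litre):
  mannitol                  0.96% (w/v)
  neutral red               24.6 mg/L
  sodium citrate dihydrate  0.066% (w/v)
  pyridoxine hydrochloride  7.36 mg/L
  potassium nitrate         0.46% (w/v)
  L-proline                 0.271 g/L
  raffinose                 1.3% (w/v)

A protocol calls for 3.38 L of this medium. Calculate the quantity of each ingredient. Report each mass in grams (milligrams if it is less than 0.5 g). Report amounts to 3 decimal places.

mannitol 32.448 g; neutral red 83.148 mg; sodium citrate dihydrate 2.231 g; pyridoxine hydrochloride 24.877 mg; potassium nitrate 15.548 g; L-proline 0.916 g; raffinose 43.940 g

Working volume: 3.38 L.
mannitol: 0.96 g per 100 mL × 3380 mL ÷ 100 = 32.448 g
neutral red: 24.6 mg/L × 3.38 L = 83.148 mg
sodium citrate dihydrate: 0.066 g per 100 mL × 3380 mL ÷ 100 = 2.231 g
pyridoxine hydrochloride: 7.36 mg/L × 3.38 L = 24.877 mg
potassium nitrate: 0.46 g per 100 mL × 3380 mL ÷ 100 = 15.548 g
L-proline: 0.271 g/L × 3.38 L = 0.916 g
raffinose: 1.3% w/v = 13 g/L → 13 × 3.38 L = 43.940 g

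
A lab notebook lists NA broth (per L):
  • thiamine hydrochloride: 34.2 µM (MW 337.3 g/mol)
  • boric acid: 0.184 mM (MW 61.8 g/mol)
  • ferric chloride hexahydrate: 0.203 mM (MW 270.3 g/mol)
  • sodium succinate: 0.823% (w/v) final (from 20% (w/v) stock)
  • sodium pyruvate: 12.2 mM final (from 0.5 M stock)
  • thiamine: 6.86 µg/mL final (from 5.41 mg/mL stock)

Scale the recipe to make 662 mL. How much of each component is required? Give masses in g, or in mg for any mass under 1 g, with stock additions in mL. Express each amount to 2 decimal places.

Working volume: 662 mL = 0.662 L.
thiamine hydrochloride: 34.2 µmol/L × 337.3 g/mol × 0.662 L ÷ 1000 = 7.64 mg
boric acid: 0.184 mmol/L × 61.8 mg/mmol × 0.662 L = 7.53 mg
ferric chloride hexahydrate: 0.203 mmol/L × 270.3 mg/mmol × 0.662 L = 36.32 mg
sodium succinate: dilute stock: 0.823% ÷ 20% × 662 mL = 27.24 mL
sodium pyruvate: V = C2·V2/C1 = 12.2 mM × 662 mL ÷ 500 mM = 16.15 mL
thiamine: dilute stock: 6.86 µg/mL × 662 mL ÷ 5410 µg/mL = 0.84 mL

thiamine hydrochloride 7.64 mg; boric acid 7.53 mg; ferric chloride hexahydrate 36.32 mg; sodium succinate 27.24 mL; sodium pyruvate 16.15 mL; thiamine 0.84 mL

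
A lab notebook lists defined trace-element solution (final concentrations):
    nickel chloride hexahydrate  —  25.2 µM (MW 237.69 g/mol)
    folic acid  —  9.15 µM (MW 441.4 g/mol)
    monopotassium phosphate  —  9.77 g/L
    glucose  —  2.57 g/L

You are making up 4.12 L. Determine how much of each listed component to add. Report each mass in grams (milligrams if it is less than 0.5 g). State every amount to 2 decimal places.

Working volume: 4.12 L.
nickel chloride hexahydrate: 25.2 µmol/L × 237.69 g/mol × 4.12 L ÷ 1000 = 24.68 mg
folic acid: 9.15 µmol/L × 441.4 g/mol × 4.12 L ÷ 1000 = 16.64 mg
monopotassium phosphate: 9.77 g/L × 4.12 L = 40.25 g
glucose: 2.57 g/L × 4.12 L = 10.59 g

nickel chloride hexahydrate 24.68 mg; folic acid 16.64 mg; monopotassium phosphate 40.25 g; glucose 10.59 g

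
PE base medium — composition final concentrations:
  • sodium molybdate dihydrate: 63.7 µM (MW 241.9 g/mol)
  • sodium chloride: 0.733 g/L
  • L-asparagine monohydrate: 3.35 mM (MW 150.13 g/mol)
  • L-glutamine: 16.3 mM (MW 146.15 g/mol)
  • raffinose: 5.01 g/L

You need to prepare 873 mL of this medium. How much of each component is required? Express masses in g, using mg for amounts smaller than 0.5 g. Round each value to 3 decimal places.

sodium molybdate dihydrate 13.452 mg; sodium chloride 0.640 g; L-asparagine monohydrate 439.063 mg; L-glutamine 2.080 g; raffinose 4.374 g

Working volume: 873 mL = 0.873 L.
sodium molybdate dihydrate: 63.7 µmol/L × 241.9 g/mol × 0.873 L ÷ 1000 = 13.452 mg
sodium chloride: 0.733 g/L × 0.873 L = 0.640 g
L-asparagine monohydrate: 3.35 mmol/L × 150.13 mg/mmol × 0.873 L = 439.063 mg
L-glutamine: 16.3 mmol/L × 146.15 g/mol × 0.873 L ÷ 1000 = 2.080 g
raffinose: 5.01 g/L × 0.873 L = 4.374 g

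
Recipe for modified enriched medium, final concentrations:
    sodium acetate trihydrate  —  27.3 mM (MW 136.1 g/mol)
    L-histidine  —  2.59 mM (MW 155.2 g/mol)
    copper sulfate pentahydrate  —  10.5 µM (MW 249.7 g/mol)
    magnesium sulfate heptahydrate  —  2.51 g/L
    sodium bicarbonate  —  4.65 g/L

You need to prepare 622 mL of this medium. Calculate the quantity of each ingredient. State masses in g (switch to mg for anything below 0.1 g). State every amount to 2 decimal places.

sodium acetate trihydrate 2.31 g; L-histidine 0.25 g; copper sulfate pentahydrate 1.63 mg; magnesium sulfate heptahydrate 1.56 g; sodium bicarbonate 2.89 g

Working volume: 622 mL = 0.622 L.
sodium acetate trihydrate: 27.3 mmol/L × 136.1 g/mol × 0.622 L ÷ 1000 = 2.31 g
L-histidine: 2.59 mmol/L × 155.2 g/mol × 0.622 L ÷ 1000 = 0.25 g
copper sulfate pentahydrate: 10.5 µmol/L × 249.7 g/mol × 0.622 L ÷ 1000 = 1.63 mg
magnesium sulfate heptahydrate: 2.51 g/L × 0.622 L = 1.56 g
sodium bicarbonate: 4.65 g/L × 0.622 L = 2.89 g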